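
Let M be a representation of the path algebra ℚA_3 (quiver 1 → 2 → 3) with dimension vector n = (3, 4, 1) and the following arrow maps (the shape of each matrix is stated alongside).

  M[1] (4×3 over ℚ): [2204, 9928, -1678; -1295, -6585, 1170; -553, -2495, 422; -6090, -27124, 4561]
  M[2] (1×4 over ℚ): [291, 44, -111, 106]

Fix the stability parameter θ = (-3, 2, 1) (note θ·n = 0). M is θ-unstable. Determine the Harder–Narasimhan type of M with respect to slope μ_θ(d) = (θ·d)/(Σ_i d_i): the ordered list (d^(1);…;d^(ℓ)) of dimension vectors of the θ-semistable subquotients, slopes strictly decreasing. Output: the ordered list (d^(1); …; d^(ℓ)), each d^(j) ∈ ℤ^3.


Via rank(M_{q-1}∘⋯∘M_p): M ≅ I[1,1], I[1,2], I[1,3], I[2,2]^2.
μ_θ-semistable layers: μ^(1)=2; μ^(2)=3/2; μ^(3)=-3

((0, 3, 0); (0, 1, 1); (3, 0, 0))


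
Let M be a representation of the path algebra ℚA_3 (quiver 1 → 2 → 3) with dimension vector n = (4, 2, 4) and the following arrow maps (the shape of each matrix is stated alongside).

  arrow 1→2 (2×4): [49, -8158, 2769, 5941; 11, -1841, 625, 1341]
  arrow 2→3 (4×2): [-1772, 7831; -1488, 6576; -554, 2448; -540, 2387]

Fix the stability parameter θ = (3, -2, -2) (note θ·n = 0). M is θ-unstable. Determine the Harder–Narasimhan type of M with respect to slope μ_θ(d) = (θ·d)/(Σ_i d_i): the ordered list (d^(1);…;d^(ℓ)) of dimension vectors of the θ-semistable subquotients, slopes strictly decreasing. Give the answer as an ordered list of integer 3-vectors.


Interval decomposition of M: I[1,1]^2, I[1,3]^2, I[3,3]^2.
HN type (ℓ=3): μ^(1)=3; μ^(2)=-1/3; μ^(3)=-2

((2, 0, 0); (2, 2, 2); (0, 0, 2))


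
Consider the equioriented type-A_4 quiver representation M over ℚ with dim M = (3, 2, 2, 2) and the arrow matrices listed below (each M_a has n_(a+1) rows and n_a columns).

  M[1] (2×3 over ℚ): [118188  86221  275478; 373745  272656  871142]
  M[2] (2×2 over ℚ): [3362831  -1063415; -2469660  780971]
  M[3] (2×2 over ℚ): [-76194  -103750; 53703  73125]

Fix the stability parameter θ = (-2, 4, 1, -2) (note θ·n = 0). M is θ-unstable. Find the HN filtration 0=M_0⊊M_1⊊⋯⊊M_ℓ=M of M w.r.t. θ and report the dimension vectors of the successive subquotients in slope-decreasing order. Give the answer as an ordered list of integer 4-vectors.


Barcode: M ≅ I[1,1], I[1,3], I[1,4], I[4,4]. HN layers by μ_θ (3 steps, strictly decreasing):
  μ^(1)=5/2; μ^(2)=1; μ^(3)=-2

((0, 1, 1, 0); (0, 1, 1, 1); (3, 0, 0, 1))


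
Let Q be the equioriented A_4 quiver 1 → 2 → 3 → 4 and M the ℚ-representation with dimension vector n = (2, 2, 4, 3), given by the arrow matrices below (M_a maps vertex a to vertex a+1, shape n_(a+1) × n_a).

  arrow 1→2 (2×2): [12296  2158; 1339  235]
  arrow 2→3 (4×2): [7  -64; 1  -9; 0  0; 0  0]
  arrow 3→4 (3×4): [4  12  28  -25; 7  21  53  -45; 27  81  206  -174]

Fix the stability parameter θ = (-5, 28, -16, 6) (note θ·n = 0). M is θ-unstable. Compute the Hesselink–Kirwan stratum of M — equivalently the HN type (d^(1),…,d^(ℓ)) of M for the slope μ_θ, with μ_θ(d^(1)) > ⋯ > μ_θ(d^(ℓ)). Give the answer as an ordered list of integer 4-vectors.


Barcode: M ≅ I[1,3], I[1,4], I[3,4]^2. HN layers by μ_θ (3 steps, strictly decreasing):
  μ^(1)=6; μ^(2)=-5; μ^(3)=-16

((0, 2, 2, 3); (2, 0, 0, 0); (0, 0, 2, 0))


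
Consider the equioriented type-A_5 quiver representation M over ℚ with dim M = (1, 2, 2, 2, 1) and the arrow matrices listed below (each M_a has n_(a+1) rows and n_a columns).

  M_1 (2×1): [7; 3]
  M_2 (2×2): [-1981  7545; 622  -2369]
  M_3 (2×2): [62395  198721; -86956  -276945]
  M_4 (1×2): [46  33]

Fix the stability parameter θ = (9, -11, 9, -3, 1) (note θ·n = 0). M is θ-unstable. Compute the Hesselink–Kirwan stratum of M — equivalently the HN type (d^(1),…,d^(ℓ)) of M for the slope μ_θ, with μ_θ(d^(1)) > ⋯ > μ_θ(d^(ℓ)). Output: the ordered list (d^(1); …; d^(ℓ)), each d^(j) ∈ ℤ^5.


Via rank(M_{q-1}∘⋯∘M_p): M ≅ I[1,5], I[2,4].
μ_θ-semistable layers: μ^(1)=3; μ^(2)=7/3; μ^(3)=-1; μ^(4)=-11

((0, 0, 1, 1, 0); (0, 0, 1, 1, 1); (1, 1, 0, 0, 0); (0, 1, 0, 0, 0))


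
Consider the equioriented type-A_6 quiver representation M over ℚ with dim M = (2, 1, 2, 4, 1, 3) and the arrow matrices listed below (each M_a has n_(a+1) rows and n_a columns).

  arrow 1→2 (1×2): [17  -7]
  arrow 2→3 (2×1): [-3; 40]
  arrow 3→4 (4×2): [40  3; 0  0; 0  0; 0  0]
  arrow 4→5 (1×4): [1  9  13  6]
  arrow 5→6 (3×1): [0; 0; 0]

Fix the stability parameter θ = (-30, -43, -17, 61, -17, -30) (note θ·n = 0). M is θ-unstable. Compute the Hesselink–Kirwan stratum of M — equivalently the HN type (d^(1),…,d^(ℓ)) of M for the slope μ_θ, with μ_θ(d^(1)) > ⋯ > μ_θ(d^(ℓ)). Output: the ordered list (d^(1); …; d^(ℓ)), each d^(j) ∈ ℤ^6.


Interval decomposition of M: I[1,1], I[1,3], I[3,5], I[4,4]^3, I[6,6]^3.
HN type (ℓ=5): μ^(1)=61; μ^(2)=22; μ^(3)=-17; μ^(4)=-30; μ^(5)=-73/2

((0, 0, 0, 3, 0, 0); (0, 0, 0, 1, 1, 0); (0, 0, 2, 0, 0, 0); (1, 0, 0, 0, 0, 3); (1, 1, 0, 0, 0, 0))


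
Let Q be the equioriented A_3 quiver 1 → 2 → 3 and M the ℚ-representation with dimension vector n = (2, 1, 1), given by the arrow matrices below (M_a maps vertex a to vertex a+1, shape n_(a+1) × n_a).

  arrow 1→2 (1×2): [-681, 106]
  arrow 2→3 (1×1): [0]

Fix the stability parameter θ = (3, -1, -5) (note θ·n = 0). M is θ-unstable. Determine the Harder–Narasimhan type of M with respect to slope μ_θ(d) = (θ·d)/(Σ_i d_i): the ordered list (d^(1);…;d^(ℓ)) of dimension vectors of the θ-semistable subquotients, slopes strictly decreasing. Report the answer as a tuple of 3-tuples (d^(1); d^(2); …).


Barcode: M ≅ I[1,1], I[1,2], I[3,3]. HN layers by μ_θ (3 steps, strictly decreasing):
  μ^(1)=3; μ^(2)=1; μ^(3)=-5

((1, 0, 0); (1, 1, 0); (0, 0, 1))


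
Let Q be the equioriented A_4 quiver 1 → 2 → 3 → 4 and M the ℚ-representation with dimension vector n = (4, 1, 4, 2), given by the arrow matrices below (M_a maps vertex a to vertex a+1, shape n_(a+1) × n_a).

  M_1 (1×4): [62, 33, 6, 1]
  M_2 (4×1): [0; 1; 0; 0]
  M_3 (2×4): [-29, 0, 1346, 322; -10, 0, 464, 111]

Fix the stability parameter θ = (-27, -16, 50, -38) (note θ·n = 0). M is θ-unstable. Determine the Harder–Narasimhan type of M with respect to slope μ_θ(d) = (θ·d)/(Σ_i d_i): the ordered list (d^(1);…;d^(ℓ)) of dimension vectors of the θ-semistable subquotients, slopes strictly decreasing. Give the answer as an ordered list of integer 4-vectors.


Interval decomposition of M: I[1,1]^3, I[1,3], I[3,3], I[3,4]^2.
HN type (ℓ=4): μ^(1)=50; μ^(2)=6; μ^(3)=-16; μ^(4)=-27

((0, 0, 2, 0); (0, 0, 2, 2); (0, 1, 0, 0); (4, 0, 0, 0))


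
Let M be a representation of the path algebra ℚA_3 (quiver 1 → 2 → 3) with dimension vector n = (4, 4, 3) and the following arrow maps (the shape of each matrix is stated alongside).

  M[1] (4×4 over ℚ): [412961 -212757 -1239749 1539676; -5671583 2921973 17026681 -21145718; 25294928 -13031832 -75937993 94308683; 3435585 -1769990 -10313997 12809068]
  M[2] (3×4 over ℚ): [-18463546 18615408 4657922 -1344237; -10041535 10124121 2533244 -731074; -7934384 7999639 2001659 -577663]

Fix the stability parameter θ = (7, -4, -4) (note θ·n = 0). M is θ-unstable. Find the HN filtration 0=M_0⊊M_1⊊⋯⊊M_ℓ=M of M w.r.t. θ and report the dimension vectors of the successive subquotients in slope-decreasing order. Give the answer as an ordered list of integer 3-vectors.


Barcode: M ≅ I[1,2], I[1,3]^3. HN layers by μ_θ (2 steps, strictly decreasing):
  μ^(1)=3/2; μ^(2)=-1/3

((1, 1, 0); (3, 3, 3))


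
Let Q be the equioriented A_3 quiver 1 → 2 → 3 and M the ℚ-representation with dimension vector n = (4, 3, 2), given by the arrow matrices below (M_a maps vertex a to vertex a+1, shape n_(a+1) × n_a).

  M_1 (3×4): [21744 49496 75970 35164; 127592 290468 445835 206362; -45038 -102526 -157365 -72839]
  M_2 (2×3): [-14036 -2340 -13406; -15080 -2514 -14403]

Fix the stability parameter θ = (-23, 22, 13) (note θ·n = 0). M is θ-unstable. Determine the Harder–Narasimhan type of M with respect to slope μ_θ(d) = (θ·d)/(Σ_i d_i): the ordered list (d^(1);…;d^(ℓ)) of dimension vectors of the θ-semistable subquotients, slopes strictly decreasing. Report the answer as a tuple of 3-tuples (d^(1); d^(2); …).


Barcode: M ≅ I[1,1]^2, I[1,3]^2, I[2,2]. HN layers by μ_θ (3 steps, strictly decreasing):
  μ^(1)=22; μ^(2)=35/2; μ^(3)=-23

((0, 1, 0); (0, 2, 2); (4, 0, 0))


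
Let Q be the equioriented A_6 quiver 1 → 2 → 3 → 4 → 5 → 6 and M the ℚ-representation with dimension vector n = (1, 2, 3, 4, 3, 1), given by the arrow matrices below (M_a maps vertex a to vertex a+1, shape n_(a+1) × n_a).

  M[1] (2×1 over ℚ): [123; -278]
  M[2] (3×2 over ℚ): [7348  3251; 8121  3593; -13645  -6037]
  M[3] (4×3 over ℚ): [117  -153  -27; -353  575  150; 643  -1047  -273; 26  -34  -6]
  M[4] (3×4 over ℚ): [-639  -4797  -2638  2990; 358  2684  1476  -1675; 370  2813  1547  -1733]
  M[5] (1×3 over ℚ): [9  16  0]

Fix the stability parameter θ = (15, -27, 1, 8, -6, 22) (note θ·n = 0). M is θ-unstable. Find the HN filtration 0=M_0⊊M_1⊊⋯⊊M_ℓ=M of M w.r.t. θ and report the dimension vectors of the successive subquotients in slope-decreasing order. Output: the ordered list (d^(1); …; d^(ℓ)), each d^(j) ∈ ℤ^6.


Barcode: M ≅ I[1,6], I[2,4], I[3,3], I[4,5]^2. HN layers by μ_θ (5 steps, strictly decreasing):
  μ^(1)=22; μ^(2)=8; μ^(3)=1; μ^(4)=-6; μ^(5)=-27

((0, 0, 0, 0, 0, 1); (0, 0, 0, 1, 0, 0); (0, 0, 3, 3, 3, 0); (1, 1, 0, 0, 0, 0); (0, 1, 0, 0, 0, 0))


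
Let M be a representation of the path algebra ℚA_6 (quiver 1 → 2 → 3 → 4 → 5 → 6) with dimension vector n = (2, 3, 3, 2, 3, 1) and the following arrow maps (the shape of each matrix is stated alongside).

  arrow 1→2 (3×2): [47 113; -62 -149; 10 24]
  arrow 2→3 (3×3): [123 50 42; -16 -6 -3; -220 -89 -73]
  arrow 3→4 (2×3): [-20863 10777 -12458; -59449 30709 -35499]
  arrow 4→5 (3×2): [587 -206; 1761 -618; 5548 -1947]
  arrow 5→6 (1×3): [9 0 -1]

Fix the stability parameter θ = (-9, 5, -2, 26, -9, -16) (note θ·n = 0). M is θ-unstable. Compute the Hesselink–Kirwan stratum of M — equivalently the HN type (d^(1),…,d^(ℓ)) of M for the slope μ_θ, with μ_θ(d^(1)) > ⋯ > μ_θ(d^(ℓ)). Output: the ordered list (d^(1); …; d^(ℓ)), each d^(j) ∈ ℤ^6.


Barcode: M ≅ I[1,5], I[1,6], I[2,3], I[5,5]. HN layers by μ_θ (4 steps, strictly decreasing):
  μ^(1)=17/2; μ^(2)=3/2; μ^(3)=4/5; μ^(4)=-9

((0, 0, 0, 1, 1, 0); (0, 2, 2, 0, 0, 0); (0, 1, 1, 1, 1, 1); (2, 0, 0, 0, 1, 0))


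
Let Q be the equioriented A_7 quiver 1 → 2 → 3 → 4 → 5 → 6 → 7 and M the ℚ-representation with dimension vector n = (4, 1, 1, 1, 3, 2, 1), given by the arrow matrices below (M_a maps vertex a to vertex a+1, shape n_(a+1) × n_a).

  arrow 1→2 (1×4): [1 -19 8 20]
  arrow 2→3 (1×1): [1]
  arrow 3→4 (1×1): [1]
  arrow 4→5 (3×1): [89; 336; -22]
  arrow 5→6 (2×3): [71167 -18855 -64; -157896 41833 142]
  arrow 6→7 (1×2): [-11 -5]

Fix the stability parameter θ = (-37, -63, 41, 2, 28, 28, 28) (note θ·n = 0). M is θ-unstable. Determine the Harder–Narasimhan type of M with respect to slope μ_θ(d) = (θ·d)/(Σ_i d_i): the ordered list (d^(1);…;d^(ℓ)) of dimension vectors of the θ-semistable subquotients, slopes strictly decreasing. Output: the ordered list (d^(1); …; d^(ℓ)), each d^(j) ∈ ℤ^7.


Via rank(M_{q-1}∘⋯∘M_p): M ≅ I[1,1]^3, I[1,7], I[5,5], I[5,6].
μ_θ-semistable layers: μ^(1)=28; μ^(2)=43/2; μ^(3)=-37; μ^(4)=-50

((0, 0, 0, 0, 3, 2, 1); (0, 0, 1, 1, 0, 0, 0); (3, 0, 0, 0, 0, 0, 0); (1, 1, 0, 0, 0, 0, 0))


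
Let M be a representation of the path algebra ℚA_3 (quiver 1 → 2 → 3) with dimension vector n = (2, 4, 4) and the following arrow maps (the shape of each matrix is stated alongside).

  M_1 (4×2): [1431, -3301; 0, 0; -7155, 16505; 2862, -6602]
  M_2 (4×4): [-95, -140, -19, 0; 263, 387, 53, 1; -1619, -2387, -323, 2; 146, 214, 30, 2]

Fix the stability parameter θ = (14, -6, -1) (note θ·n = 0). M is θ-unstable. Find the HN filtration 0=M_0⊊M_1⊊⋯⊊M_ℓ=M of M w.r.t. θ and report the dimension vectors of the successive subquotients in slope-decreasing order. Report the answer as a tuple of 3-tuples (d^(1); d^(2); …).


Barcode: M ≅ I[1,1], I[1,2], I[2,3]^3, I[3,3]. HN layers by μ_θ (4 steps, strictly decreasing):
  μ^(1)=14; μ^(2)=4; μ^(3)=-1; μ^(4)=-6

((1, 0, 0); (1, 1, 0); (0, 0, 4); (0, 3, 0))


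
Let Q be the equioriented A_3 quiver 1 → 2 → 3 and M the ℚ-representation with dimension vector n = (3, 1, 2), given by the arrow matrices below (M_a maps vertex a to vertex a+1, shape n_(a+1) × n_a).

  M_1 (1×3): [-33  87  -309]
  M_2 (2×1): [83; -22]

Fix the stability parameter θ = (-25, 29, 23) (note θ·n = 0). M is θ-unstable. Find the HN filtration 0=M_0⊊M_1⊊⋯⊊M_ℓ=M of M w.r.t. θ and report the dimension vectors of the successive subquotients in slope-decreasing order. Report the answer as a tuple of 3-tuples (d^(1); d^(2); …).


Barcode: M ≅ I[1,1]^2, I[1,3], I[3,3]. HN layers by μ_θ (3 steps, strictly decreasing):
  μ^(1)=26; μ^(2)=23; μ^(3)=-25

((0, 1, 1); (0, 0, 1); (3, 0, 0))


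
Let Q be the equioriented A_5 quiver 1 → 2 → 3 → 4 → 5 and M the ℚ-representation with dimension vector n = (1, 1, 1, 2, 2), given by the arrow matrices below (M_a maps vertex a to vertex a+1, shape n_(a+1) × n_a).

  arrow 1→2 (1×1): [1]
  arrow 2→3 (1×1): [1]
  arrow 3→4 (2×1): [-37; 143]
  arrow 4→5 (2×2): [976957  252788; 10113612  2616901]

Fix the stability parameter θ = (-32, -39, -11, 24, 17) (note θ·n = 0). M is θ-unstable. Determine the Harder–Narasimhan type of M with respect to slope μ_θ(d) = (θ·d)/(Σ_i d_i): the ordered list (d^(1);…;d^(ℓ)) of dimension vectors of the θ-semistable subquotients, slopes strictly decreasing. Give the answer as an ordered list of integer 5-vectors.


Interval decomposition of M: I[1,5], I[4,5].
HN type (ℓ=3): μ^(1)=41/2; μ^(2)=-11; μ^(3)=-71/2

((0, 0, 0, 2, 2); (0, 0, 1, 0, 0); (1, 1, 0, 0, 0))


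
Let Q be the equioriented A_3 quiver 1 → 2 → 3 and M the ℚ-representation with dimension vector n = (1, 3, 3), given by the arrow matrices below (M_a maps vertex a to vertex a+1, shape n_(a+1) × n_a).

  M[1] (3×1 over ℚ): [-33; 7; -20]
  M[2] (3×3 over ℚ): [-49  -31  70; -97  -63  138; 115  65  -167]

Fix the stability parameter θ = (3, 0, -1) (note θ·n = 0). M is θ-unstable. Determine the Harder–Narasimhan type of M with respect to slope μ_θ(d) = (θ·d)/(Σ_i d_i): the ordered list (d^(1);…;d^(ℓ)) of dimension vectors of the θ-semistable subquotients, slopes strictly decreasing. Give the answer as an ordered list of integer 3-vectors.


Interval decomposition of M: I[1,2], I[2,3]^2, I[3,3].
HN type (ℓ=3): μ^(1)=3/2; μ^(2)=-1/2; μ^(3)=-1

((1, 1, 0); (0, 2, 2); (0, 0, 1))


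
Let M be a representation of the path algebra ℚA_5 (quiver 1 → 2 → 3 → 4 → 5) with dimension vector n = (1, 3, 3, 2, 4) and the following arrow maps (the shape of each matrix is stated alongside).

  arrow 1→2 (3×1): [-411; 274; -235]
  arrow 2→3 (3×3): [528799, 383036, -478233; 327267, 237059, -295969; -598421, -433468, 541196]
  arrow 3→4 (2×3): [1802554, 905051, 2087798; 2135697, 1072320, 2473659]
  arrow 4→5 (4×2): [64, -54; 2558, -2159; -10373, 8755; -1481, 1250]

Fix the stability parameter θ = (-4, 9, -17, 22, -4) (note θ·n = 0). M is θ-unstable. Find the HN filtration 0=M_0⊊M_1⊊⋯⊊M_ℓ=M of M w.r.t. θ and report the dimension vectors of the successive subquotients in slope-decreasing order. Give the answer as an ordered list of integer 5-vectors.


Interval decomposition of M: I[1,5], I[2,3], I[2,5], I[5,5]^2.
HN type (ℓ=2): μ^(1)=9; μ^(2)=-4

((0, 0, 0, 2, 2); (1, 3, 3, 0, 2))


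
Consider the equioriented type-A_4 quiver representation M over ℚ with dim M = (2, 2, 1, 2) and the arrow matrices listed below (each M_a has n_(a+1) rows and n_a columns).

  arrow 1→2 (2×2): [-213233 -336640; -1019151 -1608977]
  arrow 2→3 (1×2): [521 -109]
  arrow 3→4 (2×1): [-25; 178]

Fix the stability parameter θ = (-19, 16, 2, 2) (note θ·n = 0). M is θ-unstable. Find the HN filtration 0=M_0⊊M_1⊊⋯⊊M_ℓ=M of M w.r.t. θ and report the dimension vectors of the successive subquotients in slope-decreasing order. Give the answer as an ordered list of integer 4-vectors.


Interval decomposition of M: I[1,2], I[1,4], I[4,4].
HN type (ℓ=4): μ^(1)=16; μ^(2)=20/3; μ^(3)=2; μ^(4)=-19

((0, 1, 0, 0); (0, 1, 1, 1); (0, 0, 0, 1); (2, 0, 0, 0))


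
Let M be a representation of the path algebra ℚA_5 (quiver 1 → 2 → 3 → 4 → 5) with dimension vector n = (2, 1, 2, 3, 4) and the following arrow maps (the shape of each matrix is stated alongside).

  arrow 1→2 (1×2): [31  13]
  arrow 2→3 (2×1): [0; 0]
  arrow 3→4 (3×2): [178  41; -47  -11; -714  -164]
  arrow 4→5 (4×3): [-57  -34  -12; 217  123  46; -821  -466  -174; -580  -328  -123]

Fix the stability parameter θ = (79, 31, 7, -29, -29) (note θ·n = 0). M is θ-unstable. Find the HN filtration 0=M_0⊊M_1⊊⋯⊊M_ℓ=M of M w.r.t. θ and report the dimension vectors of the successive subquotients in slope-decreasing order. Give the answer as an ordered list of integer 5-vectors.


Interval decomposition of M: I[1,1], I[1,2], I[3,5]^2, I[4,5], I[5,5].
HN type (ℓ=4): μ^(1)=79; μ^(2)=55; μ^(3)=-17; μ^(4)=-29

((1, 0, 0, 0, 0); (1, 1, 0, 0, 0); (0, 0, 2, 2, 2); (0, 0, 0, 1, 2))


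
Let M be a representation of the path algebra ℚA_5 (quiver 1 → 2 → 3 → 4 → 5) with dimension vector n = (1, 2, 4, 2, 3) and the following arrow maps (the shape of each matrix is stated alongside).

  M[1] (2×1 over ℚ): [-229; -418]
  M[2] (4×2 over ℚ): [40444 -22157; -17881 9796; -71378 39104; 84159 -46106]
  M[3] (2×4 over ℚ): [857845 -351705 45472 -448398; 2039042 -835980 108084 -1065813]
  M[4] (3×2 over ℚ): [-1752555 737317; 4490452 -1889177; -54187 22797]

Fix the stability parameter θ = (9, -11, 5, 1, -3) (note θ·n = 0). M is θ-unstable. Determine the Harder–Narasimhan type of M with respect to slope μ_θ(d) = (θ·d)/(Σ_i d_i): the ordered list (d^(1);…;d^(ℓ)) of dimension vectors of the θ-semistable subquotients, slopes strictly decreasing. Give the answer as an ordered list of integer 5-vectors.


Barcode: M ≅ I[1,5], I[2,5], I[3,3]^2, I[5,5]. HN layers by μ_θ (5 steps, strictly decreasing):
  μ^(1)=5; μ^(2)=1; μ^(3)=-1; μ^(4)=-3; μ^(5)=-11

((0, 0, 2, 0, 0); (0, 0, 2, 2, 2); (1, 1, 0, 0, 0); (0, 0, 0, 0, 1); (0, 1, 0, 0, 0))


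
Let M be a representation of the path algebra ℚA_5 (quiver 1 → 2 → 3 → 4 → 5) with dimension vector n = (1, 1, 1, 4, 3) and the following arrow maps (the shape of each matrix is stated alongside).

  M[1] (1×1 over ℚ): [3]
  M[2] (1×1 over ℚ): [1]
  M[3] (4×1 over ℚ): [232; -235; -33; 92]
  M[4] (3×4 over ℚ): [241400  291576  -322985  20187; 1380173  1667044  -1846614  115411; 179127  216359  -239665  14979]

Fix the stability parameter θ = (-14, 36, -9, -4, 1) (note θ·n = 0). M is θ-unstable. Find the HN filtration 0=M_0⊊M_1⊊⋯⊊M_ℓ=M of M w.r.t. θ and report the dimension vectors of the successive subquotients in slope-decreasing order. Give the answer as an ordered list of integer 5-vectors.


Via rank(M_{q-1}∘⋯∘M_p): M ≅ I[1,5], I[4,4], I[4,5]^2.
μ_θ-semistable layers: μ^(1)=6; μ^(2)=1; μ^(3)=-4; μ^(4)=-14

((0, 1, 1, 1, 1); (0, 0, 0, 0, 2); (0, 0, 0, 3, 0); (1, 0, 0, 0, 0))


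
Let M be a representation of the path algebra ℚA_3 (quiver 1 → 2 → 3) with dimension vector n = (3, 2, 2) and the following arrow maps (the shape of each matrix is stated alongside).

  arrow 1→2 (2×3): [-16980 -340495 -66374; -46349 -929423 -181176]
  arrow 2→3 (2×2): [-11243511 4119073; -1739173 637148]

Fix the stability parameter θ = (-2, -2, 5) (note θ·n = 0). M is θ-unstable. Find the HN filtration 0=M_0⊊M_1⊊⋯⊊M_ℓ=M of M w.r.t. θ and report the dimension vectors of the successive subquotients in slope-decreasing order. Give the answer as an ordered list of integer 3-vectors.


Interval decomposition of M: I[1,1], I[1,3]^2.
HN type (ℓ=2): μ^(1)=5; μ^(2)=-2

((0, 0, 2); (3, 2, 0))


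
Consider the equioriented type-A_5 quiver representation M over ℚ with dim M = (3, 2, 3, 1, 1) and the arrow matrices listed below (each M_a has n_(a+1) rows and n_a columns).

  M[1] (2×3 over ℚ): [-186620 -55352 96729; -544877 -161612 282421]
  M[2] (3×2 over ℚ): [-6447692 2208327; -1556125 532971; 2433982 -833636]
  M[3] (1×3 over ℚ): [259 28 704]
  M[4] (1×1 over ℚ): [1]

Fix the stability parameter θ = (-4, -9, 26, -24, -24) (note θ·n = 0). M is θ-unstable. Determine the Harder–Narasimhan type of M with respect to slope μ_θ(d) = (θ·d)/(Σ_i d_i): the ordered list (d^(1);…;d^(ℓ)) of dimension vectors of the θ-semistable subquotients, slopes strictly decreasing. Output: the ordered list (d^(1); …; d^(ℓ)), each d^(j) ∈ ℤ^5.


Interval decomposition of M: I[1,1], I[1,3], I[1,5], I[3,3].
HN type (ℓ=4): μ^(1)=26; μ^(2)=-4; μ^(3)=-13/2; μ^(4)=-7

((0, 0, 2, 0, 0); (1, 0, 0, 0, 0); (1, 1, 0, 0, 0); (1, 1, 1, 1, 1))


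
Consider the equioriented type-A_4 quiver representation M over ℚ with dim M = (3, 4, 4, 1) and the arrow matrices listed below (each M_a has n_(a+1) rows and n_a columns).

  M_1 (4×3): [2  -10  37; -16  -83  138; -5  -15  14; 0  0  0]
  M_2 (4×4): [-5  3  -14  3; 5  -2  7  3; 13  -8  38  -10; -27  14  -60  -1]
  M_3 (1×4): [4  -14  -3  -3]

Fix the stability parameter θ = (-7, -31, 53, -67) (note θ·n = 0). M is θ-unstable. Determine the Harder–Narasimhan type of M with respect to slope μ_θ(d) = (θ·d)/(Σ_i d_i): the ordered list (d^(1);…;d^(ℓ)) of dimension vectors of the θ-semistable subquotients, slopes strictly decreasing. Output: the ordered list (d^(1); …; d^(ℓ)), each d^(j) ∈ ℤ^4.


Interval decomposition of M: I[1,3]^2, I[1,4], I[2,3].
HN type (ℓ=4): μ^(1)=53; μ^(2)=-7; μ^(3)=-19; μ^(4)=-31

((0, 0, 3, 0); (0, 0, 1, 1); (3, 3, 0, 0); (0, 1, 0, 0))


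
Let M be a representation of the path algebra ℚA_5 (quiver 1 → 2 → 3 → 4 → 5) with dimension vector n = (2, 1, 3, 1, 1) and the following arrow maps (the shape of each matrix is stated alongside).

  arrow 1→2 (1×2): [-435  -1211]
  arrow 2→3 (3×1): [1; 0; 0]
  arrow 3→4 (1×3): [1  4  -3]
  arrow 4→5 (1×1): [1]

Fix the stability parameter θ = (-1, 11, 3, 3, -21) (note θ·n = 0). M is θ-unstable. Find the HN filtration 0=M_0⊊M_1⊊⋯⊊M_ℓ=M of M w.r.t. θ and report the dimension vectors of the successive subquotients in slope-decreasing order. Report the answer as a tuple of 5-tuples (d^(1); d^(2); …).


Interval decomposition of M: I[1,1], I[1,5], I[3,3]^2.
HN type (ℓ=2): μ^(1)=3; μ^(2)=-1

((0, 0, 2, 0, 0); (2, 1, 1, 1, 1))


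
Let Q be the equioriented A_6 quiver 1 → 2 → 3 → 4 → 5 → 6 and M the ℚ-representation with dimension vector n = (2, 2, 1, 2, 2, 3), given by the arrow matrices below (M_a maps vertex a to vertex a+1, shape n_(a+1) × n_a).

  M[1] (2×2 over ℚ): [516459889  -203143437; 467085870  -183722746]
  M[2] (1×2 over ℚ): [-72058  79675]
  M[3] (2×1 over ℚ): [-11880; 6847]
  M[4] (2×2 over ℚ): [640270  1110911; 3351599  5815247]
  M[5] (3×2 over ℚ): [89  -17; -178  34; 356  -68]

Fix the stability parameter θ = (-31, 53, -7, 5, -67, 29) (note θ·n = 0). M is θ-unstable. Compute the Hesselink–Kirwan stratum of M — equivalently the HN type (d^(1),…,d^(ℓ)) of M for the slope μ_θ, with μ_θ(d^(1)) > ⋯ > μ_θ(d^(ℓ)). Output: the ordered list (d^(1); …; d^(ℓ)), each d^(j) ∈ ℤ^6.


Barcode: M ≅ I[1,2], I[1,5], I[4,6], I[6,6]^2. HN layers by μ_θ (4 steps, strictly decreasing):
  μ^(1)=53; μ^(2)=29; μ^(3)=-4; μ^(4)=-31

((0, 1, 0, 0, 0, 0); (0, 0, 0, 0, 0, 3); (0, 1, 1, 1, 1, 0); (2, 0, 0, 1, 1, 0))


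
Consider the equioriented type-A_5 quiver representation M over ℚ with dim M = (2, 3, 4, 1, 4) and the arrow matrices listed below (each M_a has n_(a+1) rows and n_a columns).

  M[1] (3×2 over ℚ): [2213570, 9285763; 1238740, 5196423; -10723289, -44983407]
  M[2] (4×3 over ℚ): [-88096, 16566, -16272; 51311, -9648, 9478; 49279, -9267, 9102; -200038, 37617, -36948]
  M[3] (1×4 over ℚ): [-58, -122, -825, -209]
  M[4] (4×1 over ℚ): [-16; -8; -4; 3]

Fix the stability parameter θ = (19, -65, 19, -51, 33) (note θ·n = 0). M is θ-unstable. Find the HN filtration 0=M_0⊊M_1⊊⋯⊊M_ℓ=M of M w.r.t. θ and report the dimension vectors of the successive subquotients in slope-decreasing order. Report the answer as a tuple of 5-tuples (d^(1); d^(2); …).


Via rank(M_{q-1}∘⋯∘M_p): M ≅ I[1,3], I[1,5], I[2,2], I[3,3]^2, I[5,5]^3.
μ_θ-semistable layers: μ^(1)=33; μ^(2)=19; μ^(3)=-16; μ^(4)=-23; μ^(5)=-65

((0, 0, 0, 0, 4); (0, 0, 3, 0, 0); (0, 0, 1, 1, 0); (2, 2, 0, 0, 0); (0, 1, 0, 0, 0))


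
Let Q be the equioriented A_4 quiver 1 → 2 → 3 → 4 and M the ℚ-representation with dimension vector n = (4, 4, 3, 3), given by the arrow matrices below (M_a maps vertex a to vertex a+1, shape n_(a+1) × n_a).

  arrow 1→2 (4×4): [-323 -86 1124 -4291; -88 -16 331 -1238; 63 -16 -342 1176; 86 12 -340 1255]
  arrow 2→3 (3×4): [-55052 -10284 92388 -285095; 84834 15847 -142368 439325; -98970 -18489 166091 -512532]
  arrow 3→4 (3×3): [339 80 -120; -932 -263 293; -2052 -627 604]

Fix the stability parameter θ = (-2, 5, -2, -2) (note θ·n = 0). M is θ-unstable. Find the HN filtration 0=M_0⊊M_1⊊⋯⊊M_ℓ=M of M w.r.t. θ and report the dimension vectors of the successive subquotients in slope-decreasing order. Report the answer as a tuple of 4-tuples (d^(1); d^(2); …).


Barcode: M ≅ I[1,2], I[1,4]^3. HN layers by μ_θ (3 steps, strictly decreasing):
  μ^(1)=5; μ^(2)=1/3; μ^(3)=-2

((0, 1, 0, 0); (0, 3, 3, 3); (4, 0, 0, 0))


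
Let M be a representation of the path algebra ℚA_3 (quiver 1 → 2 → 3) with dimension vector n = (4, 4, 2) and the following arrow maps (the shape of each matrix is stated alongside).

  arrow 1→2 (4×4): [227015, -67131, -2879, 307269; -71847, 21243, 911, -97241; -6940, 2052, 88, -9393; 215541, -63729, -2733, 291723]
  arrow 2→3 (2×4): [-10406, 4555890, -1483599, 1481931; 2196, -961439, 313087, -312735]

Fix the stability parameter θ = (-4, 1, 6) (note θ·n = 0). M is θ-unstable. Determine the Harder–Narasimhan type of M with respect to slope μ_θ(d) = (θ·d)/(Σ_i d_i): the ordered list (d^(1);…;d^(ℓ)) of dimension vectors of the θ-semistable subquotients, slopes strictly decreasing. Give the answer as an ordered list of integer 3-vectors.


Via rank(M_{q-1}∘⋯∘M_p): M ≅ I[1,1]^2, I[1,3]^2, I[2,2]^2.
μ_θ-semistable layers: μ^(1)=6; μ^(2)=1; μ^(3)=-4

((0, 0, 2); (0, 4, 0); (4, 0, 0))


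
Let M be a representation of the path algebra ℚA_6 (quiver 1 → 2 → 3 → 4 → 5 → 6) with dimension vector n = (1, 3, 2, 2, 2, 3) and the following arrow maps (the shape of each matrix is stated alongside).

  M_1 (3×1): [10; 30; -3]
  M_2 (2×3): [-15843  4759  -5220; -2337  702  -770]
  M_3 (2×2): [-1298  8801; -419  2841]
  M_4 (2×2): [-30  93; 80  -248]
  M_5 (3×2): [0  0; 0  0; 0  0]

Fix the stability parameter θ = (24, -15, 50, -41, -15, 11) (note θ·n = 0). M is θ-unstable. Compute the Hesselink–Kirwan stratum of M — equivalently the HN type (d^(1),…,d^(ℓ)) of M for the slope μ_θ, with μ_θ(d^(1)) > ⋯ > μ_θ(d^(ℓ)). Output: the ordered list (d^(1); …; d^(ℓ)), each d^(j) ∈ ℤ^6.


Barcode: M ≅ I[1,2], I[2,4], I[2,5], I[5,5], I[6,6]^3. HN layers by μ_θ (4 steps, strictly decreasing):
  μ^(1)=11; μ^(2)=9/2; μ^(3)=-2; μ^(4)=-15

((0, 0, 0, 0, 0, 3); (1, 1, 1, 1, 0, 0); (0, 0, 1, 1, 1, 0); (0, 2, 0, 0, 1, 0))


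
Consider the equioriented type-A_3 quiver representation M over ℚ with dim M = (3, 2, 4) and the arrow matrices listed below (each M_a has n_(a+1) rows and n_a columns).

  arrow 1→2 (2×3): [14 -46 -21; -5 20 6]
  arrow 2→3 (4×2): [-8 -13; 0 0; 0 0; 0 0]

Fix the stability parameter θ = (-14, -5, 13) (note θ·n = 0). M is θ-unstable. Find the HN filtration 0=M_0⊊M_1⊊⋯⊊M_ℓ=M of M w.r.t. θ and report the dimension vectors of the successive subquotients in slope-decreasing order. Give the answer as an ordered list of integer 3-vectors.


Barcode: M ≅ I[1,1], I[1,2], I[1,3], I[3,3]^3. HN layers by μ_θ (3 steps, strictly decreasing):
  μ^(1)=13; μ^(2)=-5; μ^(3)=-14

((0, 0, 4); (0, 2, 0); (3, 0, 0))


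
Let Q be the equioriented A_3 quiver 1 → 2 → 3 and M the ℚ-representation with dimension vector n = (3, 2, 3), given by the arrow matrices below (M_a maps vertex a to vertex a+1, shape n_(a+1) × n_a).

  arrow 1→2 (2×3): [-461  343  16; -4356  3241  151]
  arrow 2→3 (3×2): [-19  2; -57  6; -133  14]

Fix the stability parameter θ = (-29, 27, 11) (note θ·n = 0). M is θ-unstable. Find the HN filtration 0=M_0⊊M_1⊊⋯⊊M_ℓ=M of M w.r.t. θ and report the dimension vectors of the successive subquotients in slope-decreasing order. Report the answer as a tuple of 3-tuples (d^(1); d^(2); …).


Interval decomposition of M: I[1,1], I[1,2], I[1,3], I[3,3]^2.
HN type (ℓ=4): μ^(1)=27; μ^(2)=19; μ^(3)=11; μ^(4)=-29

((0, 1, 0); (0, 1, 1); (0, 0, 2); (3, 0, 0))


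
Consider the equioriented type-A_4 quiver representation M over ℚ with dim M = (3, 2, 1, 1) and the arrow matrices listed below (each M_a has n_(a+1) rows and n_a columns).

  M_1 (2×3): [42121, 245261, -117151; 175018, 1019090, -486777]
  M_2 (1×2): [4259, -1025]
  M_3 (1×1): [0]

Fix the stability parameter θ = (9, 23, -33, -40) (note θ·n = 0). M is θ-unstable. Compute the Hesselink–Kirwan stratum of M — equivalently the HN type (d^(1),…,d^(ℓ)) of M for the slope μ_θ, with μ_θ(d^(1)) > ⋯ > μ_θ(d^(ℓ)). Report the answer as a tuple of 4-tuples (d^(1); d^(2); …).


Barcode: M ≅ I[1,1], I[1,2], I[1,3], I[4,4]. HN layers by μ_θ (4 steps, strictly decreasing):
  μ^(1)=23; μ^(2)=9; μ^(3)=-1/3; μ^(4)=-40

((0, 1, 0, 0); (2, 0, 0, 0); (1, 1, 1, 0); (0, 0, 0, 1))


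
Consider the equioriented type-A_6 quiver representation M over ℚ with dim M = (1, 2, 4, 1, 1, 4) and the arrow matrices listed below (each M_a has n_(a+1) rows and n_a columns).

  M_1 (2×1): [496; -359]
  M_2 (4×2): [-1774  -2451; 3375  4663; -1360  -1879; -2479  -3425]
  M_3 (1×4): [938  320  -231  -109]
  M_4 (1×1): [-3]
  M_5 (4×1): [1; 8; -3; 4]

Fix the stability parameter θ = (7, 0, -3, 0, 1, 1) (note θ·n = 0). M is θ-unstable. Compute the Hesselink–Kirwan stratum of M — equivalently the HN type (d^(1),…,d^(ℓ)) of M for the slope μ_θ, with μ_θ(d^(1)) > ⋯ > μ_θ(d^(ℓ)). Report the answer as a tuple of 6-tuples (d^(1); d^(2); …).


Interval decomposition of M: I[1,3], I[2,6], I[3,3]^2, I[6,6]^3.
HN type (ℓ=5): μ^(1)=4/3; μ^(2)=1; μ^(3)=0; μ^(4)=-3/2; μ^(5)=-3

((1, 1, 1, 0, 0, 0); (0, 0, 0, 0, 1, 4); (0, 0, 0, 1, 0, 0); (0, 1, 1, 0, 0, 0); (0, 0, 2, 0, 0, 0))


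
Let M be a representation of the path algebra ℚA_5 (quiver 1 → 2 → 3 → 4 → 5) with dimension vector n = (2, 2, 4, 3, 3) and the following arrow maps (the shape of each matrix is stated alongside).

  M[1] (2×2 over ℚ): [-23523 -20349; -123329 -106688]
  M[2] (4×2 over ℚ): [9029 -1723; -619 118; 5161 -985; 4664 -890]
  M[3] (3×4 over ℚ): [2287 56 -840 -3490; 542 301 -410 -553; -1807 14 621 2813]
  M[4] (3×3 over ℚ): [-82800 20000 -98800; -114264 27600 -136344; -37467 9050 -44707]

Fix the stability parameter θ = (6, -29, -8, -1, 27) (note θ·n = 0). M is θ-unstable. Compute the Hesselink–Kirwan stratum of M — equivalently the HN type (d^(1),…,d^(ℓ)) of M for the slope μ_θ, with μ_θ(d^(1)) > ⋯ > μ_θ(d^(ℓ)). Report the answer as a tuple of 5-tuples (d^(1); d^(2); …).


Barcode: M ≅ I[1,4], I[1,5], I[3,3], I[3,4], I[5,5]^2. HN layers by μ_θ (4 steps, strictly decreasing):
  μ^(1)=27; μ^(2)=-1; μ^(3)=-8; μ^(4)=-23/2

((0, 0, 0, 0, 3); (0, 0, 0, 3, 0); (0, 0, 4, 0, 0); (2, 2, 0, 0, 0))


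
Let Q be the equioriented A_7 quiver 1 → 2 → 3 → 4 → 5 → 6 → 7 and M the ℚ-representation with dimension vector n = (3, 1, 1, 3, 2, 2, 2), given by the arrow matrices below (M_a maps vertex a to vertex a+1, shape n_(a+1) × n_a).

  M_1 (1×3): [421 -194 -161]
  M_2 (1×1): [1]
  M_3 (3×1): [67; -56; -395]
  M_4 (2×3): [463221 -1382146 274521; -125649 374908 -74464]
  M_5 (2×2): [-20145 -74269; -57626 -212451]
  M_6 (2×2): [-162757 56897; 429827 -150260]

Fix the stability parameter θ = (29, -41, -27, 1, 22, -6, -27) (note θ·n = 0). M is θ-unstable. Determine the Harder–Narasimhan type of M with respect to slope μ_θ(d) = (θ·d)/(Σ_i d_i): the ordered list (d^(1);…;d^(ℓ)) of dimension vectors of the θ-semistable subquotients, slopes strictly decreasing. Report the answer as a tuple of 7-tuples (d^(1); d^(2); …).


Barcode: M ≅ I[1,1]^2, I[1,7], I[4,4], I[4,7]. HN layers by μ_θ (4 steps, strictly decreasing):
  μ^(1)=29; μ^(2)=1; μ^(3)=-5/2; μ^(4)=-13

((2, 0, 0, 0, 0, 0, 0); (0, 0, 0, 1, 0, 0, 0); (0, 0, 0, 2, 2, 2, 2); (1, 1, 1, 0, 0, 0, 0))


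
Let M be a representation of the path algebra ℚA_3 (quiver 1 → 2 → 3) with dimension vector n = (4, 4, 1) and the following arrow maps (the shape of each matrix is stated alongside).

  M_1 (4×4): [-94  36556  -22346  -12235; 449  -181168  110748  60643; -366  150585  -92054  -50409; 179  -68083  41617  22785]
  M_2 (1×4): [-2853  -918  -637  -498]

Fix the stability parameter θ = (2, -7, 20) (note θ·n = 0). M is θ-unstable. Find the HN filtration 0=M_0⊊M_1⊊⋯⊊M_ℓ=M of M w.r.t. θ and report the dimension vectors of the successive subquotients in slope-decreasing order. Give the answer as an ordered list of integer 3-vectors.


Interval decomposition of M: I[1,2]^3, I[1,3].
HN type (ℓ=2): μ^(1)=20; μ^(2)=-5/2

((0, 0, 1); (4, 4, 0))


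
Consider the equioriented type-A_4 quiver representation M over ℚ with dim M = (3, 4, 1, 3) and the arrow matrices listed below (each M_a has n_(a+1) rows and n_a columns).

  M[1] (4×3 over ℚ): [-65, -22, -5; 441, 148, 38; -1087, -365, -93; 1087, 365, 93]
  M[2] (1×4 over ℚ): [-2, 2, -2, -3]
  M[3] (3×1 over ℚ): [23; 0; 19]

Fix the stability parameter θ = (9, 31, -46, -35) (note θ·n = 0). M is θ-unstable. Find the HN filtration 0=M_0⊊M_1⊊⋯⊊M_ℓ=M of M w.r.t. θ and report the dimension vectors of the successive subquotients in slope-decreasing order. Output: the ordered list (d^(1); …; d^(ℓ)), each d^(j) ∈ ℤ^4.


Interval decomposition of M: I[1,2]^2, I[1,4], I[2,2], I[4,4]^2.
HN type (ℓ=4): μ^(1)=31; μ^(2)=9; μ^(3)=-41/4; μ^(4)=-35

((0, 3, 0, 0); (2, 0, 0, 0); (1, 1, 1, 1); (0, 0, 0, 2))


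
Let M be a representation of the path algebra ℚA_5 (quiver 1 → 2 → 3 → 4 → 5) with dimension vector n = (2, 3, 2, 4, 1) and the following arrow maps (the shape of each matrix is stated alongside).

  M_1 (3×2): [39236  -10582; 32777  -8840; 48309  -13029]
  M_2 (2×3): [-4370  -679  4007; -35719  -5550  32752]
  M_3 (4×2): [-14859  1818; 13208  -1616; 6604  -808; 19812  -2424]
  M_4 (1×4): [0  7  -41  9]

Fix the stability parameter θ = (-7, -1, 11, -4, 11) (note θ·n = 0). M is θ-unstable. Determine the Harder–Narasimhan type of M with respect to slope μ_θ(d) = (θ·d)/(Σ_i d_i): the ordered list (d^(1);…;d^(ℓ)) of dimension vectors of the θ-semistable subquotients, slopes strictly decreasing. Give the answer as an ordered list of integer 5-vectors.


Via rank(M_{q-1}∘⋯∘M_p): M ≅ I[1,3], I[1,4], I[2,2], I[4,4]^2, I[4,5].
μ_θ-semistable layers: μ^(1)=11; μ^(2)=7/2; μ^(3)=-1; μ^(4)=-4; μ^(5)=-7

((0, 0, 1, 0, 1); (0, 0, 1, 1, 0); (0, 3, 0, 0, 0); (0, 0, 0, 3, 0); (2, 0, 0, 0, 0))


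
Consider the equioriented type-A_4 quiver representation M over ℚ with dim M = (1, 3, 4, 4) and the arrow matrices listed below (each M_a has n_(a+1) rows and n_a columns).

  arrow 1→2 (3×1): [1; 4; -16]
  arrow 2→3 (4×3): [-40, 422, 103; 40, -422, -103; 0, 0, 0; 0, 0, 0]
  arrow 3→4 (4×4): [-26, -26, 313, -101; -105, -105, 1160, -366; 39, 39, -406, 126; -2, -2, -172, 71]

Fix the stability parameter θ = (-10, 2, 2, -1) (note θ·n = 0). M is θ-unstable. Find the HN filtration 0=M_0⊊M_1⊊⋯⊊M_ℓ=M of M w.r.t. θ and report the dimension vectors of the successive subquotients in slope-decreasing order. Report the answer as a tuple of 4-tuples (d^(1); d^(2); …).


Interval decomposition of M: I[1,2], I[2,2], I[2,3], I[3,4]^3, I[4,4].
HN type (ℓ=4): μ^(1)=2; μ^(2)=1/2; μ^(3)=-1; μ^(4)=-10

((0, 3, 1, 0); (0, 0, 3, 3); (0, 0, 0, 1); (1, 0, 0, 0))


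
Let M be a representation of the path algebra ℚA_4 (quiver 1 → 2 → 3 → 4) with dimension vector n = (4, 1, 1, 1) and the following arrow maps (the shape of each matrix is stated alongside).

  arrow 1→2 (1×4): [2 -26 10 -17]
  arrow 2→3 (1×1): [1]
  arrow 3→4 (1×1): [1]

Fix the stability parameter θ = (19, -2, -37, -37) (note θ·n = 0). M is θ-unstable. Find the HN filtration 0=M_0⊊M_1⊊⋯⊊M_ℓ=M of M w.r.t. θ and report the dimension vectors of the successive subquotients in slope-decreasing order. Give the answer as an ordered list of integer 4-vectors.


Interval decomposition of M: I[1,1]^3, I[1,4].
HN type (ℓ=2): μ^(1)=19; μ^(2)=-57/4

((3, 0, 0, 0); (1, 1, 1, 1))


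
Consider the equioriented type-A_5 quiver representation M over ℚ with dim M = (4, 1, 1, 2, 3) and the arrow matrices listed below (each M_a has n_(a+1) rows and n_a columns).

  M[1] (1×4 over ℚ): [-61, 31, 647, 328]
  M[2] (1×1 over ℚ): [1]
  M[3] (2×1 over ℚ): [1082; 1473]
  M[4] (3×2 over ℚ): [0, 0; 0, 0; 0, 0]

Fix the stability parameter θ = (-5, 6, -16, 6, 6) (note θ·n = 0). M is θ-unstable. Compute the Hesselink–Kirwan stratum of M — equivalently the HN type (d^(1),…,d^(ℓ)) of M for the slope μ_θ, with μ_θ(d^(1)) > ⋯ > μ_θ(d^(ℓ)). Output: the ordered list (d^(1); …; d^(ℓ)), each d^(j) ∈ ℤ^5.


Interval decomposition of M: I[1,1]^3, I[1,4], I[4,4], I[5,5]^3.
HN type (ℓ=2): μ^(1)=6; μ^(2)=-5

((0, 0, 0, 2, 3); (4, 1, 1, 0, 0))


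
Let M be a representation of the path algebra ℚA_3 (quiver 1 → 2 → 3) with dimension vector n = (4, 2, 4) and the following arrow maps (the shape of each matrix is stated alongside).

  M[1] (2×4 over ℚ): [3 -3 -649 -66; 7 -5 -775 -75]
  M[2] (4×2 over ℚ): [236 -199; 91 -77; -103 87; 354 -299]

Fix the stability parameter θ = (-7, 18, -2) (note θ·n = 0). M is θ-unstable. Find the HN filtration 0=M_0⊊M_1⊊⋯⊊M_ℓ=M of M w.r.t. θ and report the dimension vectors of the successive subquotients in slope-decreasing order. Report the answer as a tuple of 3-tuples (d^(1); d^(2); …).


Interval decomposition of M: I[1,1]^2, I[1,3]^2, I[3,3]^2.
HN type (ℓ=3): μ^(1)=8; μ^(2)=-2; μ^(3)=-7

((0, 2, 2); (0, 0, 2); (4, 0, 0))


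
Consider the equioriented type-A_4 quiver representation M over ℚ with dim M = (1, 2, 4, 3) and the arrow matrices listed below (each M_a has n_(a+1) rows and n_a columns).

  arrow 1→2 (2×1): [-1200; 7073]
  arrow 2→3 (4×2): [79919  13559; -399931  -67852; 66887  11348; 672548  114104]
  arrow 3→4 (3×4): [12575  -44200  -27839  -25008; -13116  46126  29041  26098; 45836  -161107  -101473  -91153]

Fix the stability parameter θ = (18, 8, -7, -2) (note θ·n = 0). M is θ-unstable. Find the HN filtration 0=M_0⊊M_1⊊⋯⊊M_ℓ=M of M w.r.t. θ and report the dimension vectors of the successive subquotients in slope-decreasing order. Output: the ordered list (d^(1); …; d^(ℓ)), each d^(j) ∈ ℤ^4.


Barcode: M ≅ I[1,4], I[2,4], I[3,3], I[3,4]. HN layers by μ_θ (4 steps, strictly decreasing):
  μ^(1)=17/4; μ^(2)=-1/3; μ^(3)=-2; μ^(4)=-7

((1, 1, 1, 1); (0, 1, 1, 1); (0, 0, 0, 1); (0, 0, 2, 0))
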